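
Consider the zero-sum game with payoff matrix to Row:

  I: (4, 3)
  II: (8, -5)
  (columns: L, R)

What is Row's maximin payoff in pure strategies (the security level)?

3

Row minima: I → 3, II → -5.
The best of these is 3.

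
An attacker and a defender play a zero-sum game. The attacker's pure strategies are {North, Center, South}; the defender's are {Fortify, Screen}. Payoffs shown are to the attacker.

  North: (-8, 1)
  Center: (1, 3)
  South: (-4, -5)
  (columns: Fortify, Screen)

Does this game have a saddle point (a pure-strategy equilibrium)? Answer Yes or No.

Yes

Row minima: North → -8, Center → 1, South → -5; maximin = 1.
Column maxima: Fortify → 1, Screen → 3; minimax = 1.
maximin = minimax = 1, so a saddle point exists.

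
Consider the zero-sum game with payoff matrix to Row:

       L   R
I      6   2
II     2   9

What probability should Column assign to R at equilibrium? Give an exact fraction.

Row minima: I → 2, II → 2; maximin = 2.
Column maxima: L → 6, R → 9; minimax = 6.
2 ≠ 6, so there is no saddle point; optimal play is mixed.
Let Row play I with probability p. Expected payoff against L: 6p + 2(1−p) = 4p + 2; against R: 2p + 9(1−p) = −7p + 9.
Setting these equal: 4p + 2 = −7p + 9 ⇒ 11p = 7 ⇒ p = 7/11, and the value is (4)·(7/11) + 2 = 50/11.
For Column: with q = P(L), equating I's and II's payoffs gives 4q + 2 = −7q + 9 ⇒ q = 7/11.

4/11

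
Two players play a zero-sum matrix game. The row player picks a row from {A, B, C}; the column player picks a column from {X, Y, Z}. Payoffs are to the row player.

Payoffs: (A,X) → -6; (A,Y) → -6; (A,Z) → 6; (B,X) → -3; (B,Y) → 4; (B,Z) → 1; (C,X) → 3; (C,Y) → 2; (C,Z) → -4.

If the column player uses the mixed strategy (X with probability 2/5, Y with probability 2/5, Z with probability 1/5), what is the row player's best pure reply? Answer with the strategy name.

Expected payoff of A: (2/5)·(-6) + (2/5)·(-6) + (1/5)·6 = -18/5.
Expected payoff of B: (2/5)·(-3) + (2/5)·4 + (1/5)·1 = 3/5.
Expected payoff of C: (2/5)·3 + (2/5)·2 + (1/5)·(-4) = 6/5.
The largest is 6/5, so the row player's best response is C.

C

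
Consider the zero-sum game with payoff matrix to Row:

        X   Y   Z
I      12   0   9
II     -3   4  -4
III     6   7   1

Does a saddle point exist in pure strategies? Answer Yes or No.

Row minima: I → 0, II → -4, III → 1; maximin = 1.
Column maxima: X → 12, Y → 7, Z → 9; minimax = 7.
1 ≠ 7, so no pure-strategy equilibrium exists.

No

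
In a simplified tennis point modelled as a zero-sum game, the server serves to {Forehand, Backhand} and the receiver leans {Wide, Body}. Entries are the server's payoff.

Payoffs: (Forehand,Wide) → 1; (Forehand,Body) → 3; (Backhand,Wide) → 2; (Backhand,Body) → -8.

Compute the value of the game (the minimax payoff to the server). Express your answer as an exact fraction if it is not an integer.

7/6

Row minima: Forehand → 1, Backhand → -8; maximin = 1.
Column maxima: Wide → 2, Body → 3; minimax = 2.
1 ≠ 2, so there is no saddle point; optimal play is mixed.
Let the server play Forehand with probability p. Expected payoff against Wide: 1p + 2(1−p) = −p + 2; against Body: 3p + (-8)(1−p) = 11p − 8.
Setting these equal: −p + 2 = 11p − 8 ⇒ −12p = -10 ⇒ p = 5/6, and the value is (-1)·(5/6) + 2 = 7/6.
For the receiver: with q = P(Wide), equating Forehand's and Backhand's payoffs gives −2q + 3 = 10q − 8 ⇒ q = 11/12.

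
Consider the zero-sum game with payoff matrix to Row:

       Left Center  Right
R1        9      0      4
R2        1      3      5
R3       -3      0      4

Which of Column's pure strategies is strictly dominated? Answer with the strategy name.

Right

Center holds Row's payoff strictly below Right in every row: 0 < 4, 3 < 5, 0 < 4.
So Right is strictly dominated for Column.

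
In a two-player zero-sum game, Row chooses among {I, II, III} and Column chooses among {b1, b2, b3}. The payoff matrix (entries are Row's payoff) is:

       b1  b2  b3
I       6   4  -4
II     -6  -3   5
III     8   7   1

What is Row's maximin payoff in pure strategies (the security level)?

Row minima: I → -4, II → -6, III → 1.
The best of these is 1.

1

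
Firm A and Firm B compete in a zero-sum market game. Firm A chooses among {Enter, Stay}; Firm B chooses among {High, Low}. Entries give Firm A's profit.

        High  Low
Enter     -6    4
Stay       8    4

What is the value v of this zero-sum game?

Row minima: Enter → -6, Stay → 4; maximin = 4.
Column maxima: High → 8, Low → 4; minimax = 4.
Since maximin = minimax = 4, there is a saddle point and the value is 4.

4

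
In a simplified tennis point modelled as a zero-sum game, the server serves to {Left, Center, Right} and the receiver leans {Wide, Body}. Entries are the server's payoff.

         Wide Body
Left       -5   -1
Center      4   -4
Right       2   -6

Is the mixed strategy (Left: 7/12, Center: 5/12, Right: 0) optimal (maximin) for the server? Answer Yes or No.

Against Wide this mix gives (7/12)·(-5) + (5/12)·4 = -5/4.
Against Body this mix gives (7/12)·(-1) + (5/12)·(-4) = -9/4.
The receiver will play Body, holding the server to -9/4. Shifting weight toward the row that does better against Body would raise this floor (the equalizing mix achieves -2 against both Body and Wide), so the proposed strategy is not optimal.

No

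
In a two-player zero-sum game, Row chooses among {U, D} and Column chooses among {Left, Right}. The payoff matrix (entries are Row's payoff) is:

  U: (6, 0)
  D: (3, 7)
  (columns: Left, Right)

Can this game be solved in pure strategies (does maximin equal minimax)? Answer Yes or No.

No

Row minima: U → 0, D → 3; maximin = 3.
Column maxima: Left → 6, Right → 7; minimax = 6.
3 ≠ 6, so no pure-strategy equilibrium exists.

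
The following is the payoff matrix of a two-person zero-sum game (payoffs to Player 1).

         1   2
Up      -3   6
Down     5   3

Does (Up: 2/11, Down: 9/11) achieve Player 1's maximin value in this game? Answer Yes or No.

Against 1 this mix gives (2/11)·(-3) + (9/11)·5 = 39/11.
Against 2 this mix gives (2/11)·6 + (9/11)·3 = 39/11.
All of Player 2's active replies (1, 2) yield 39/11, and no column does worse for Player 1. The mix makes Player 2 indifferent and guarantees 39/11, so it is optimal.

Yes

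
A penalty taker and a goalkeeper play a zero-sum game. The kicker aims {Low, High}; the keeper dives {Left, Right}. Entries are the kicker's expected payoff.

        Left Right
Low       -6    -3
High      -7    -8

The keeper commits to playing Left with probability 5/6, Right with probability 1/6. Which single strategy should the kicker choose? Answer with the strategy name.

Low

Expected payoff of Low: (5/6)·(-6) + (1/6)·(-3) = -11/2.
Expected payoff of High: (5/6)·(-7) + (1/6)·(-8) = -43/6.
The largest is -11/2, so the kicker's best response is Low.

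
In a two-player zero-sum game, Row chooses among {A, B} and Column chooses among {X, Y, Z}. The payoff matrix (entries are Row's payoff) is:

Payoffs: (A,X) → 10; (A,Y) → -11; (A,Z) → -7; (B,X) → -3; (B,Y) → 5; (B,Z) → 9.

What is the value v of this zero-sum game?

17/29

Row minima: A → -11, B → -3; maximin = -3.
Column maxima: X → 10, Y → 5, Z → 9; minimax = 5.
-3 ≠ 5, so there is no saddle point; optimal play is mixed.
Z is strictly dominated by Y (it gives Row strictly more in every row), so Column never plays it.
On the remaining 2×2 (A, B vs X, Y):
Let Row play A with probability p. Expected payoff against X: 10p + (-3)(1−p) = 13p − 3; against Y: (-11)p + 5(1−p) = −16p + 5.
Setting these equal: 13p − 3 = −16p + 5 ⇒ 29p = 8 ⇒ p = 8/29, and the value is (13)·(8/29) − 3 = 17/29.
For Column: with q = P(X), equating A's and B's payoffs gives 21q − 11 = −8q + 5 ⇒ q = 16/29.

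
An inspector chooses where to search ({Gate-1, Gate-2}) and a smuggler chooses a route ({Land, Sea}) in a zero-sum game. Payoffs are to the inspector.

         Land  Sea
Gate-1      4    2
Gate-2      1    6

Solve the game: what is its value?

22/7

Row minima: Gate-1 → 2, Gate-2 → 1; maximin = 2.
Column maxima: Land → 4, Sea → 6; minimax = 4.
2 ≠ 4, so there is no saddle point; optimal play is mixed.
Let the inspector play Gate-1 with probability p. Expected payoff against Land: 4p + 1(1−p) = 3p + 1; against Sea: 2p + 6(1−p) = −4p + 6.
Setting these equal: 3p + 1 = −4p + 6 ⇒ 7p = 5 ⇒ p = 5/7, and the value is (3)·(5/7) + 1 = 22/7.
For the smuggler: with q = P(Land), equating Gate-1's and Gate-2's payoffs gives 2q + 2 = −5q + 6 ⇒ q = 4/7.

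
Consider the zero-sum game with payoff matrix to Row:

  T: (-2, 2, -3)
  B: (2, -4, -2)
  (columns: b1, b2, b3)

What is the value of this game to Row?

-16/7

Row minima: T → -3, B → -4; maximin = -3.
Column maxima: b1 → 2, b2 → 2, b3 → -2; minimax = -2.
-3 ≠ -2, so there is no saddle point; optimal play is mixed.
b1 is strictly dominated by b3 (it gives Row strictly more in every row), so Column never plays it.
On the remaining 2×2 (T, B vs b2, b3):
Let Row play T with probability p. Expected payoff against b2: 2p + (-4)(1−p) = 6p − 4; against b3: (-3)p + (-2)(1−p) = −p − 2.
Setting these equal: 6p − 4 = −p − 2 ⇒ 7p = 2 ⇒ p = 2/7, and the value is (6)·(2/7) − 4 = -16/7.
For Column: with q = P(b2), equating T's and B's payoffs gives 5q − 3 = −2q − 2 ⇒ q = 1/7.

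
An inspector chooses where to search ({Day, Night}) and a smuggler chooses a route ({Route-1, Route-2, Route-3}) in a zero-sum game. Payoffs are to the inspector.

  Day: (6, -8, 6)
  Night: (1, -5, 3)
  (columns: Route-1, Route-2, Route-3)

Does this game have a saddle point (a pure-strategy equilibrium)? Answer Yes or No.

Row minima: Day → -8, Night → -5; maximin = -5.
Column maxima: Route-1 → 6, Route-2 → -5, Route-3 → 6; minimax = -5.
maximin = minimax = -5, so a saddle point exists.

Yes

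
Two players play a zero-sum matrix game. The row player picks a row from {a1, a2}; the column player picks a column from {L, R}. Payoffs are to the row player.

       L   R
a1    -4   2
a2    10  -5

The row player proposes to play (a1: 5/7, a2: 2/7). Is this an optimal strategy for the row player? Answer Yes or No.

Yes

Against L this mix gives (5/7)·(-4) + (2/7)·10 = 0.
Against R this mix gives (5/7)·2 + (2/7)·(-5) = 0.
All of the column player's active replies (L, R) yield 0, and no column does worse for the row player. The mix makes the column player indifferent and guarantees 0, so it is optimal.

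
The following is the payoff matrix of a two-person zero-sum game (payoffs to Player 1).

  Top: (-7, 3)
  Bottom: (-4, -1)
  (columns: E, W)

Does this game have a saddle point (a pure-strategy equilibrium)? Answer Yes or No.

Row minima: Top → -7, Bottom → -4; maximin = -4.
Column maxima: E → -4, W → 3; minimax = -4.
maximin = minimax = -4, so a saddle point exists.

Yes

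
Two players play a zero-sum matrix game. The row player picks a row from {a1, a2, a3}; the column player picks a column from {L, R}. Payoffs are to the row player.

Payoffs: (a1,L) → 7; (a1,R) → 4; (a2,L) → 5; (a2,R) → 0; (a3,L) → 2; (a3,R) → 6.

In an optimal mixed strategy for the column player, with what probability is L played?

2/7

Row minima: a1 → 4, a2 → 0, a3 → 2; maximin = 4.
Column maxima: L → 7, R → 6; minimax = 6.
4 ≠ 6, so there is no saddle point; optimal play is mixed.
a2 is strictly dominated by a1, so the row player never plays it.
On the remaining 2×2 (a1, a3 vs L, R):
Let the row player play a1 with probability p. Expected payoff against L: 7p + 2(1−p) = 5p + 2; against R: 4p + 6(1−p) = −2p + 6.
Setting these equal: 5p + 2 = −2p + 6 ⇒ 7p = 4 ⇒ p = 4/7, and the value is (5)·(4/7) + 2 = 34/7.
For the column player: with q = P(L), equating a1's and a3's payoffs gives 3q + 4 = −4q + 6 ⇒ q = 2/7.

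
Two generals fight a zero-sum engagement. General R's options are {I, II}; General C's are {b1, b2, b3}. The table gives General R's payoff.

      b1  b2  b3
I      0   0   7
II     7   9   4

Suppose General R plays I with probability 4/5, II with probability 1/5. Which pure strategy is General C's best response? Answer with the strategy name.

b1

If General C plays b1, General R's expected payoff is (4/5)·0 + (1/5)·7 = 7/5.
If General C plays b2, General R's expected payoff is (4/5)·0 + (1/5)·9 = 9/5.
If General C plays b3, General R's expected payoff is (4/5)·7 + (1/5)·4 = 32/5.
General C minimizes General R's payoff; the smallest is 7/5, so the best response is b1.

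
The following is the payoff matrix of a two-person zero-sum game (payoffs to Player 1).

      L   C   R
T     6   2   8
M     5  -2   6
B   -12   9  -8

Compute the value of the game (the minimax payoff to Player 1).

78/25

Row minima: T → 2, M → -2, B → -12; maximin = 2.
Column maxima: L → 6, C → 9, R → 8; minimax = 6.
2 ≠ 6, so there is no saddle point; optimal play is mixed.
M is strictly dominated by T, so Player 1 never plays it.
R is strictly dominated by L (it gives Player 1 strictly more in every row), so Player 2 never plays it.
On the remaining 2×2 (T, B vs L, C):
Let Player 1 play T with probability p. Expected payoff against L: 6p + (-12)(1−p) = 18p − 12; against C: 2p + 9(1−p) = −7p + 9.
Setting these equal: 18p − 12 = −7p + 9 ⇒ 25p = 21 ⇒ p = 21/25, and the value is (18)·(21/25) − 12 = 78/25.
For Player 2: with q = P(L), equating T's and B's payoffs gives 4q + 2 = −21q + 9 ⇒ q = 7/25.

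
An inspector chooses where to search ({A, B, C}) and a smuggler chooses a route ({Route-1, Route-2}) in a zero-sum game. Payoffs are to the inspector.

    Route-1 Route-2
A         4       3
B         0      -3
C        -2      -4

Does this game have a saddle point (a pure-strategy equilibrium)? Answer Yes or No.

Yes

Row minima: A → 3, B → -3, C → -4; maximin = 3.
Column maxima: Route-1 → 4, Route-2 → 3; minimax = 3.
maximin = minimax = 3, so a saddle point exists.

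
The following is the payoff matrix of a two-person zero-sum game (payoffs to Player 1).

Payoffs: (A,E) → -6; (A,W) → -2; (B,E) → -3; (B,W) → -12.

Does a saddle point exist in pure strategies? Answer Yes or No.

Row minima: A → -6, B → -12; maximin = -6.
Column maxima: E → -3, W → -2; minimax = -3.
-6 ≠ -3, so no pure-strategy equilibrium exists.

No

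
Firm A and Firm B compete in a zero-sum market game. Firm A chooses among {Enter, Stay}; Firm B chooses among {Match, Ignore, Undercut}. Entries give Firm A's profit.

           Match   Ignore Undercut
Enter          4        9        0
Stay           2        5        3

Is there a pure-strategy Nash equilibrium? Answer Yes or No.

Row minima: Enter → 0, Stay → 2; maximin = 2.
Column maxima: Match → 4, Ignore → 9, Undercut → 3; minimax = 3.
2 ≠ 3, so no pure-strategy equilibrium exists.

No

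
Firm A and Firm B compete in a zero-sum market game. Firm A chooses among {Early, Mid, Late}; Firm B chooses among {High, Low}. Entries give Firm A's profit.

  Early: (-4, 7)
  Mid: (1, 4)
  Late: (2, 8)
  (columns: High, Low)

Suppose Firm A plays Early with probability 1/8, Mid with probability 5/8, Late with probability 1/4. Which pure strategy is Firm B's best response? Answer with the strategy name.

If Firm B plays High, Firm A's expected payoff is (1/8)·(-4) + (5/8)·1 + (1/4)·2 = 5/8.
If Firm B plays Low, Firm A's expected payoff is (1/8)·7 + (5/8)·4 + (1/4)·8 = 43/8.
Firm B minimizes Firm A's payoff; the smallest is 5/8, so the best response is High.

High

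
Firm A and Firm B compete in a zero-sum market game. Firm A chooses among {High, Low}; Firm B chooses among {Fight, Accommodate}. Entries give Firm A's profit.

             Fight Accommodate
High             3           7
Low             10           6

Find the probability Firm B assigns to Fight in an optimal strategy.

1/8

Row minima: High → 3, Low → 6; maximin = 6.
Column maxima: Fight → 10, Accommodate → 7; minimax = 7.
6 ≠ 7, so there is no saddle point; optimal play is mixed.
Let Firm A play High with probability p. Expected payoff against Fight: 3p + 10(1−p) = −7p + 10; against Accommodate: 7p + 6(1−p) = p + 6.
Setting these equal: −7p + 10 = p + 6 ⇒ −8p = -4 ⇒ p = 1/2, and the value is (-7)·(1/2) + 10 = 13/2.
For Firm B: with q = P(Fight), equating High's and Low's payoffs gives −4q + 7 = 4q + 6 ⇒ q = 1/8.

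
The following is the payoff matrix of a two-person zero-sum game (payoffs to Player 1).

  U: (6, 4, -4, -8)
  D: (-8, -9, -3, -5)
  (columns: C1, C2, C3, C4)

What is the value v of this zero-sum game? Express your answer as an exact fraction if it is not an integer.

-23/4

Row minima: U → -8, D → -9; maximin = -8.
Column maxima: C1 → 6, C2 → 4, C3 → -3, C4 → -5; minimax = -5.
-8 ≠ -5, so there is no saddle point; optimal play is mixed.
C1 is strictly dominated by C2 (it gives Player 1 strictly more in every row), so Player 2 never plays it.
C3 is strictly dominated by C4 (it gives Player 1 strictly more in every row), so Player 2 never plays it.
On the remaining 2×2 (U, D vs C2, C4):
Let Player 1 play U with probability p. Expected payoff against C2: 4p + (-9)(1−p) = 13p − 9; against C4: (-8)p + (-5)(1−p) = −3p − 5.
Setting these equal: 13p − 9 = −3p − 5 ⇒ 16p = 4 ⇒ p = 1/4, and the value is (13)·(1/4) − 9 = -23/4.
For Player 2: with q = P(C2), equating U's and D's payoffs gives 12q − 8 = −4q − 5 ⇒ q = 3/16.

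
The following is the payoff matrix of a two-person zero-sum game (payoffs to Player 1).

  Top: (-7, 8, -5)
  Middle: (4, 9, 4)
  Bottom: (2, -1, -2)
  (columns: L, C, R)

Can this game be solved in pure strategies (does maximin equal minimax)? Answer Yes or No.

Row minima: Top → -7, Middle → 4, Bottom → -2; maximin = 4.
Column maxima: L → 4, C → 9, R → 4; minimax = 4.
maximin = minimax = 4, so a saddle point exists.

Yes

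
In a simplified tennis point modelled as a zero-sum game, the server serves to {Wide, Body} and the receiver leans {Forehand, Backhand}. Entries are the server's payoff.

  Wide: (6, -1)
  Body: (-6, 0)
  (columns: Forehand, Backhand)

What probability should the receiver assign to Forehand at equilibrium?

1/13

Row minima: Wide → -1, Body → -6; maximin = -1.
Column maxima: Forehand → 6, Backhand → 0; minimax = 0.
-1 ≠ 0, so there is no saddle point; optimal play is mixed.
Let the server play Wide with probability p. Expected payoff against Forehand: 6p + (-6)(1−p) = 12p − 6; against Backhand: (-1)p + 0(1−p) = −p.
Setting these equal: 12p − 6 = −p ⇒ 13p = 6 ⇒ p = 6/13, and the value is (12)·(6/13) − 6 = -6/13.
For the receiver: with q = P(Forehand), equating Wide's and Body's payoffs gives 7q − 1 = −6q ⇒ q = 1/13.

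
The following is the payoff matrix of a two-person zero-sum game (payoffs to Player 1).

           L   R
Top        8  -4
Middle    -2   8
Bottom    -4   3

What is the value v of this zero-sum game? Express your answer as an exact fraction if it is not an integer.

Row minima: Top → -4, Middle → -2, Bottom → -4; maximin = -2.
Column maxima: L → 8, R → 8; minimax = 8.
-2 ≠ 8, so there is no saddle point; optimal play is mixed.
Bottom is strictly dominated by Middle, so Player 1 never plays it.
On the remaining 2×2 (Top, Middle vs L, R):
Let Player 1 play Top with probability p. Expected payoff against L: 8p + (-2)(1−p) = 10p − 2; against R: (-4)p + 8(1−p) = −12p + 8.
Setting these equal: 10p − 2 = −12p + 8 ⇒ 22p = 10 ⇒ p = 5/11, and the value is (10)·(5/11) − 2 = 28/11.
For Player 2: with q = P(L), equating Top's and Middle's payoffs gives 12q − 4 = −10q + 8 ⇒ q = 6/11.

28/11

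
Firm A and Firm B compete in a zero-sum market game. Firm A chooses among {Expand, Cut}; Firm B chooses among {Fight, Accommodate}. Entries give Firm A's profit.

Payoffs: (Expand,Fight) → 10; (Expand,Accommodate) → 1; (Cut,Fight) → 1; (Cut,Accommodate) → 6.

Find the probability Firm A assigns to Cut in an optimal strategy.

9/14

Row minima: Expand → 1, Cut → 1; maximin = 1.
Column maxima: Fight → 10, Accommodate → 6; minimax = 6.
1 ≠ 6, so there is no saddle point; optimal play is mixed.
Let Firm A play Expand with probability p. Expected payoff against Fight: 10p + 1(1−p) = 9p + 1; against Accommodate: 1p + 6(1−p) = −5p + 6.
Setting these equal: 9p + 1 = −5p + 6 ⇒ 14p = 5 ⇒ p = 5/14, and the value is (9)·(5/14) + 1 = 59/14.
For Firm B: with q = P(Fight), equating Expand's and Cut's payoffs gives 9q + 1 = −5q + 6 ⇒ q = 5/14.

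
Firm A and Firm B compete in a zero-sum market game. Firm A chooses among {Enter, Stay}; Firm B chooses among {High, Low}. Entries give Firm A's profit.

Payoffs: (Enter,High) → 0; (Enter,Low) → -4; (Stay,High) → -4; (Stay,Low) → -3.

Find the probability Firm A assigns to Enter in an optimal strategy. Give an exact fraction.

Row minima: Enter → -4, Stay → -4; maximin = -4.
Column maxima: High → 0, Low → -3; minimax = -3.
-4 ≠ -3, so there is no saddle point; optimal play is mixed.
Let Firm A play Enter with probability p. Expected payoff against High: 0p + (-4)(1−p) = 4p − 4; against Low: (-4)p + (-3)(1−p) = −p − 3.
Setting these equal: 4p − 4 = −p − 3 ⇒ 5p = 1 ⇒ p = 1/5, and the value is (4)·(1/5) − 4 = -16/5.
For Firm B: with q = P(High), equating Enter's and Stay's payoffs gives 4q − 4 = −q − 3 ⇒ q = 1/5.

1/5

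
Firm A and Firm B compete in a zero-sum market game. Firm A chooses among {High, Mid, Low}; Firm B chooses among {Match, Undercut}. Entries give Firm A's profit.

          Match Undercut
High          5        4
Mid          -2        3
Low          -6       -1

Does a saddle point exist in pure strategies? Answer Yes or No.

Row minima: High → 4, Mid → -2, Low → -6; maximin = 4.
Column maxima: Match → 5, Undercut → 4; minimax = 4.
maximin = minimax = 4, so a saddle point exists.

Yes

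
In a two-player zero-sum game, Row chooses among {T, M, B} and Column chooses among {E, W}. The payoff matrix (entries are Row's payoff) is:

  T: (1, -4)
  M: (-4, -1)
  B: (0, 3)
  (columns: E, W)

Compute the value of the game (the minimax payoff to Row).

3/8

Row minima: T → -4, M → -4, B → 0; maximin = 0.
Column maxima: E → 1, W → 3; minimax = 1.
0 ≠ 1, so there is no saddle point; optimal play is mixed.
M is strictly dominated by B, so Row never plays it.
On the remaining 2×2 (T, B vs E, W):
Let Row play T with probability p. Expected payoff against E: 1p + 0(1−p) = p; against W: (-4)p + 3(1−p) = −7p + 3.
Setting these equal: p = −7p + 3 ⇒ 8p = 3 ⇒ p = 3/8, and the value is (1)·(3/8) = 3/8.
For Column: with q = P(E), equating T's and B's payoffs gives 5q − 4 = −3q + 3 ⇒ q = 7/8.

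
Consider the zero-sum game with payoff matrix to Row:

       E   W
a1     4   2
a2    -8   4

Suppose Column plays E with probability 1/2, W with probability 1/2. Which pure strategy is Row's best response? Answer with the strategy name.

a1

Expected payoff of a1: (1/2)·4 + (1/2)·2 = 3.
Expected payoff of a2: (1/2)·(-8) + (1/2)·4 = -2.
The largest is 3, so Row's best response is a1.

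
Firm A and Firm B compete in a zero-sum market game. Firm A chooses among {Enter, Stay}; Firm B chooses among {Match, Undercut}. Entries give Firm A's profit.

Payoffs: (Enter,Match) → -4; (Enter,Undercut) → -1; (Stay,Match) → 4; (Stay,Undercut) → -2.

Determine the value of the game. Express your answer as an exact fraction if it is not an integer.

Row minima: Enter → -4, Stay → -2; maximin = -2.
Column maxima: Match → 4, Undercut → -1; minimax = -1.
-2 ≠ -1, so there is no saddle point; optimal play is mixed.
Let Firm A play Enter with probability p. Expected payoff against Match: (-4)p + 4(1−p) = −8p + 4; against Undercut: (-1)p + (-2)(1−p) = p − 2.
Setting these equal: −8p + 4 = p − 2 ⇒ −9p = -6 ⇒ p = 2/3, and the value is (-8)·(2/3) + 4 = -4/3.
For Firm B: with q = P(Match), equating Enter's and Stay's payoffs gives −3q − 1 = 6q − 2 ⇒ q = 1/9.

-4/3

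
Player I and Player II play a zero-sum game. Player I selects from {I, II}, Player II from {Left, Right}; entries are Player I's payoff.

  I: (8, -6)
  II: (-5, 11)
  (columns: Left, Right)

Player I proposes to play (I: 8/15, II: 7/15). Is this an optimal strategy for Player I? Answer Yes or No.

Against Left this mix gives (8/15)·8 + (7/15)·(-5) = 29/15.
Against Right this mix gives (8/15)·(-6) + (7/15)·11 = 29/15.
All of Player II's active replies (Left, Right) yield 29/15, and no column does worse for Player I. The mix makes Player II indifferent and guarantees 29/15, so it is optimal.

Yes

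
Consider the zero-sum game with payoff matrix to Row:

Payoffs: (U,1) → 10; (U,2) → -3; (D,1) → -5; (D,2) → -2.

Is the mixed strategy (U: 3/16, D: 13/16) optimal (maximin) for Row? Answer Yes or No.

Yes

Against 1 this mix gives (3/16)·10 + (13/16)·(-5) = -35/16.
Against 2 this mix gives (3/16)·(-3) + (13/16)·(-2) = -35/16.
All of Column's active replies (1, 2) yield -35/16, and no column does worse for Row. The mix makes Column indifferent and guarantees -35/16, so it is optimal.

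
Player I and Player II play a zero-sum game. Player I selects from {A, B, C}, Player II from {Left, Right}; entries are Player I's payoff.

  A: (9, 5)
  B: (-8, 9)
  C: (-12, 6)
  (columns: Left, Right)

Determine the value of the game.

Row minima: A → 5, B → -8, C → -12; maximin = 5.
Column maxima: Left → 9, Right → 9; minimax = 9.
5 ≠ 9, so there is no saddle point; optimal play is mixed.
C is strictly dominated by B, so Player I never plays it.
On the remaining 2×2 (A, B vs Left, Right):
Let Player I play A with probability p. Expected payoff against Left: 9p + (-8)(1−p) = 17p − 8; against Right: 5p + 9(1−p) = −4p + 9.
Setting these equal: 17p − 8 = −4p + 9 ⇒ 21p = 17 ⇒ p = 17/21, and the value is (17)·(17/21) − 8 = 121/21.
For Player II: with q = P(Left), equating A's and B's payoffs gives 4q + 5 = −17q + 9 ⇒ q = 4/21.

121/21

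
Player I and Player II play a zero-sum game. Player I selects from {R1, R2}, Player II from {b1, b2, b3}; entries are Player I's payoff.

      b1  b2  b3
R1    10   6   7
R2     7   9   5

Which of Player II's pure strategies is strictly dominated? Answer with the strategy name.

b3 holds Player I's payoff strictly below b1 in every row: 7 < 10, 5 < 7.
So b1 is strictly dominated for Player II.

b1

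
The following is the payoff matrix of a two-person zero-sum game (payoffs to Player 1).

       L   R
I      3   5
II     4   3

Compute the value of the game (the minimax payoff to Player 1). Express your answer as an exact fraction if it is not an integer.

11/3

Row minima: I → 3, II → 3; maximin = 3.
Column maxima: L → 4, R → 5; minimax = 4.
3 ≠ 4, so there is no saddle point; optimal play is mixed.
Let Player 1 play I with probability p. Expected payoff against L: 3p + 4(1−p) = −p + 4; against R: 5p + 3(1−p) = 2p + 3.
Setting these equal: −p + 4 = 2p + 3 ⇒ −3p = -1 ⇒ p = 1/3, and the value is (-1)·(1/3) + 4 = 11/3.
For Player 2: with q = P(L), equating I's and II's payoffs gives −2q + 5 = q + 3 ⇒ q = 2/3.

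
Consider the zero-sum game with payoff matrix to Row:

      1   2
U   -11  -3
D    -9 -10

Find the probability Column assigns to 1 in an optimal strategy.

Row minima: U → -11, D → -10; maximin = -10.
Column maxima: 1 → -9, 2 → -3; minimax = -9.
-10 ≠ -9, so there is no saddle point; optimal play is mixed.
Let Row play U with probability p. Expected payoff against 1: (-11)p + (-9)(1−p) = −2p − 9; against 2: (-3)p + (-10)(1−p) = 7p − 10.
Setting these equal: −2p − 9 = 7p − 10 ⇒ −9p = -1 ⇒ p = 1/9, and the value is (-2)·(1/9) − 9 = -83/9.
For Column: with q = P(1), equating U's and D's payoffs gives −8q − 3 = q − 10 ⇒ q = 7/9.

7/9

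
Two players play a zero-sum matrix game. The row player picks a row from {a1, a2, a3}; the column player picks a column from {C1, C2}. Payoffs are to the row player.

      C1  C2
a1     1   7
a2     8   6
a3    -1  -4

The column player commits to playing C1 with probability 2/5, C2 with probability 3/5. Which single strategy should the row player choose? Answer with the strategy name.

Expected payoff of a1: (2/5)·1 + (3/5)·7 = 23/5.
Expected payoff of a2: (2/5)·8 + (3/5)·6 = 34/5.
Expected payoff of a3: (2/5)·(-1) + (3/5)·(-4) = -14/5.
The largest is 34/5, so the row player's best response is a2.

a2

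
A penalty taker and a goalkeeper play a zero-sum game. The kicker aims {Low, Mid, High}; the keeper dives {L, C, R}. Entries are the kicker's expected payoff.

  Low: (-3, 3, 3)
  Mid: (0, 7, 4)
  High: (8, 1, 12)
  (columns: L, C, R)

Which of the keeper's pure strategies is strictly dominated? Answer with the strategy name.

R

L holds the kicker's payoff strictly below R in every row: -3 < 3, 0 < 4, 8 < 12.
So R is strictly dominated for the keeper.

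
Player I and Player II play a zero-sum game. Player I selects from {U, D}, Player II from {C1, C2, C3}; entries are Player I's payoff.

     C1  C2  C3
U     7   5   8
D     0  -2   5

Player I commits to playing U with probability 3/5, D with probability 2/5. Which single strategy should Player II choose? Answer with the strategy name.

If Player II plays C1, Player I's expected payoff is (3/5)·7 + (2/5)·0 = 21/5.
If Player II plays C2, Player I's expected payoff is (3/5)·5 + (2/5)·(-2) = 11/5.
If Player II plays C3, Player I's expected payoff is (3/5)·8 + (2/5)·5 = 34/5.
Player II minimizes Player I's payoff; the smallest is 11/5, so the best response is C2.

C2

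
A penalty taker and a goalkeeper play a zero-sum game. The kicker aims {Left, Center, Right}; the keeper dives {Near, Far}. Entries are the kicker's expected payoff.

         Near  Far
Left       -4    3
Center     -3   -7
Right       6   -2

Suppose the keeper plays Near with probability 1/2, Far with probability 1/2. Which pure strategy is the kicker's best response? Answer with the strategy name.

Right

Expected payoff of Left: (1/2)·(-4) + (1/2)·3 = -1/2.
Expected payoff of Center: (1/2)·(-3) + (1/2)·(-7) = -5.
Expected payoff of Right: (1/2)·6 + (1/2)·(-2) = 2.
The largest is 2, so the kicker's best response is Right.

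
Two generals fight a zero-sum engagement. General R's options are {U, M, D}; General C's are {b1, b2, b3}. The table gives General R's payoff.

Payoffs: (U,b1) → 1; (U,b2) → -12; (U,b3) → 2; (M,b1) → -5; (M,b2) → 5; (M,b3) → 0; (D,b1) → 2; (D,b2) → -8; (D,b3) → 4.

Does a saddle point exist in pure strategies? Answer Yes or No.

No

Row minima: U → -12, M → -5, D → -8; maximin = -5.
Column maxima: b1 → 2, b2 → 5, b3 → 4; minimax = 2.
-5 ≠ 2, so no pure-strategy equilibrium exists.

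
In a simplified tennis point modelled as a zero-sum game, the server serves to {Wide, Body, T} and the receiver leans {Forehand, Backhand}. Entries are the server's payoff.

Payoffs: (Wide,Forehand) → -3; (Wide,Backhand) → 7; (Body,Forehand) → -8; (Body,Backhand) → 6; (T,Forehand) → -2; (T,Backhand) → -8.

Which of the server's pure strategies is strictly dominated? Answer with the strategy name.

Wide gives a strictly higher payoff than Body against every column: -3 > -8, 7 > 6.
So Body is strictly dominated and the server never plays it.

Body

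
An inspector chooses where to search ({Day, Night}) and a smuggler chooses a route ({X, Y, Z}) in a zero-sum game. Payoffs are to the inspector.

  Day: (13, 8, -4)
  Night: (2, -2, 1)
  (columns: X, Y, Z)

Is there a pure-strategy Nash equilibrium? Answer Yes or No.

Row minima: Day → -4, Night → -2; maximin = -2.
Column maxima: X → 13, Y → 8, Z → 1; minimax = 1.
-2 ≠ 1, so no pure-strategy equilibrium exists.

No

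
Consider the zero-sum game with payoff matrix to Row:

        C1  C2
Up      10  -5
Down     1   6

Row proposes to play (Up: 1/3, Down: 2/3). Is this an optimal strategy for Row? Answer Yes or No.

Against C1 this mix gives (1/3)·10 + (2/3)·1 = 4.
Against C2 this mix gives (1/3)·(-5) + (2/3)·6 = 7/3.
Column will play C2, holding Row to 7/3. Shifting weight toward the row that does better against C2 would raise this floor (the equalizing mix achieves 13/4 against both C2 and C1), so the proposed strategy is not optimal.

No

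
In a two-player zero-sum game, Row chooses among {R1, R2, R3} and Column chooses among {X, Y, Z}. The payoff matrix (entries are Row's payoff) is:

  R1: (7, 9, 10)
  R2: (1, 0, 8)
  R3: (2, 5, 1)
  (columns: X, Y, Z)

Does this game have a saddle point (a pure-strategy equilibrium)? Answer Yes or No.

Row minima: R1 → 7, R2 → 0, R3 → 1; maximin = 7.
Column maxima: X → 7, Y → 9, Z → 10; minimax = 7.
maximin = minimax = 7, so a saddle point exists.

Yes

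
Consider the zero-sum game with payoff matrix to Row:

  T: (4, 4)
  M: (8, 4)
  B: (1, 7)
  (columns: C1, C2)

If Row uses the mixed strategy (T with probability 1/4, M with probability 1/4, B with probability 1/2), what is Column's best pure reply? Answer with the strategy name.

If Column plays C1, Row's expected payoff is (1/4)·4 + (1/4)·8 + (1/2)·1 = 7/2.
If Column plays C2, Row's expected payoff is (1/4)·4 + (1/4)·4 + (1/2)·7 = 11/2.
Column minimizes Row's payoff; the smallest is 7/2, so the best response is C1.

C1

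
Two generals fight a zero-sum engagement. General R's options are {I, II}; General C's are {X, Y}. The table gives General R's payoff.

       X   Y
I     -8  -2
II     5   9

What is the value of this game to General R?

5

Row minima: I → -8, II → 5; maximin = 5.
Column maxima: X → 5, Y → 9; minimax = 5.
Since maximin = minimax = 5, there is a saddle point and the value is 5.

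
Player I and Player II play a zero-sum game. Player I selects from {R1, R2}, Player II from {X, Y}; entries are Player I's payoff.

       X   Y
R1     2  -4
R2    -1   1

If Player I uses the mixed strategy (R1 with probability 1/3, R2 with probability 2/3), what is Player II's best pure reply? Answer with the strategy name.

Y

If Player II plays X, Player I's expected payoff is (1/3)·2 + (2/3)·(-1) = 0.
If Player II plays Y, Player I's expected payoff is (1/3)·(-4) + (2/3)·1 = -2/3.
Player II minimizes Player I's payoff; the smallest is -2/3, so the best response is Y.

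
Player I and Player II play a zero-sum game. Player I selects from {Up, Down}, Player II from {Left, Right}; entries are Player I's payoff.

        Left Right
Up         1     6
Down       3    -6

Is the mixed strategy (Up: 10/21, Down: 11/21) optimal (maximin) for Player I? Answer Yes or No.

Against Left this mix gives (10/21)·1 + (11/21)·3 = 43/21.
Against Right this mix gives (10/21)·6 + (11/21)·(-6) = -2/7.
Player II will play Right, holding Player I to -2/7. Shifting weight toward the row that does better against Right would raise this floor (the equalizing mix achieves 12/7 against both Right and Left), so the proposed strategy is not optimal.

No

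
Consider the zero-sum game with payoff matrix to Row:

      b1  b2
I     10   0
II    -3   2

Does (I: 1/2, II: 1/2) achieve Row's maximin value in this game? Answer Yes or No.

Against b1 this mix gives (1/2)·10 + (1/2)·(-3) = 7/2.
Against b2 this mix gives (1/2)·0 + (1/2)·2 = 1.
Column will play b2, holding Row to 1. Shifting weight toward the row that does better against b2 would raise this floor (the equalizing mix achieves 4/3 against both b2 and b1), so the proposed strategy is not optimal.

No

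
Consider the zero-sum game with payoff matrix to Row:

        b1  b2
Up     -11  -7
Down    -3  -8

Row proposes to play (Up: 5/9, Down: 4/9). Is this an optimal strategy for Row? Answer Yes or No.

Against b1 this mix gives (5/9)·(-11) + (4/9)·(-3) = -67/9.
Against b2 this mix gives (5/9)·(-7) + (4/9)·(-8) = -67/9.
All of Column's active replies (b1, b2) yield -67/9, and no column does worse for Row. The mix makes Column indifferent and guarantees -67/9, so it is optimal.

Yes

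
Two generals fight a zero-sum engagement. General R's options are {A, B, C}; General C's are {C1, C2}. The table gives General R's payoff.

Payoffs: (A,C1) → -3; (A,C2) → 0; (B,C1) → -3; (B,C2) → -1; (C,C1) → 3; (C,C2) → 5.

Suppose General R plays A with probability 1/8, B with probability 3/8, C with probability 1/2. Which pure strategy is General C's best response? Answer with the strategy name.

C1

If General C plays C1, General R's expected payoff is (1/8)·(-3) + (3/8)·(-3) + (1/2)·3 = 0.
If General C plays C2, General R's expected payoff is (1/8)·0 + (3/8)·(-1) + (1/2)·5 = 17/8.
General C minimizes General R's payoff; the smallest is 0, so the best response is C1.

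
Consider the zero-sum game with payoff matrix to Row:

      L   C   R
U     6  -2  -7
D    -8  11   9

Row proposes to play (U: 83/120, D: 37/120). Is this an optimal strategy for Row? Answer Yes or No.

No

Against L this mix gives (83/120)·6 + (37/120)·(-8) = 101/60.
Against C this mix gives (83/120)·(-2) + (37/120)·11 = 241/120.
Against R this mix gives (83/120)·(-7) + (37/120)·9 = -31/15.
Column will play R, holding Row to -31/15. Shifting weight toward the row that does better against R would raise this floor (the equalizing mix achieves -1/15 against both R and L), so the proposed strategy is not optimal.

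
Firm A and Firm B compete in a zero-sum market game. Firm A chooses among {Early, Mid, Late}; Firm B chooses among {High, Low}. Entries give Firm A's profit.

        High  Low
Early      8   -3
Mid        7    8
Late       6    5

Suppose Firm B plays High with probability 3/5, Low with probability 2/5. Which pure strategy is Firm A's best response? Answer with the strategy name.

Mid

Expected payoff of Early: (3/5)·8 + (2/5)·(-3) = 18/5.
Expected payoff of Mid: (3/5)·7 + (2/5)·8 = 37/5.
Expected payoff of Late: (3/5)·6 + (2/5)·5 = 28/5.
The largest is 37/5, so Firm A's best response is Mid.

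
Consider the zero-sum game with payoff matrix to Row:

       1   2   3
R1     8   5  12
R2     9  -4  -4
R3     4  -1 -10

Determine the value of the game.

5

Row minima: R1 → 5, R2 → -4, R3 → -10; maximin = 5.
Column maxima: 1 → 9, 2 → 5, 3 → 12; minimax = 5.
Since maximin = minimax = 5, there is a saddle point and the value is 5.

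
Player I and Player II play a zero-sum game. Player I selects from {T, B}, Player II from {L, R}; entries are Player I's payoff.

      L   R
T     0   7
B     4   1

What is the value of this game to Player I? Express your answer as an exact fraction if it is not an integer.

14/5

Row minima: T → 0, B → 1; maximin = 1.
Column maxima: L → 4, R → 7; minimax = 4.
1 ≠ 4, so there is no saddle point; optimal play is mixed.
Let Player I play T with probability p. Expected payoff against L: 0p + 4(1−p) = −4p + 4; against R: 7p + 1(1−p) = 6p + 1.
Setting these equal: −4p + 4 = 6p + 1 ⇒ −10p = -3 ⇒ p = 3/10, and the value is (-4)·(3/10) + 4 = 14/5.
For Player II: with q = P(L), equating T's and B's payoffs gives −7q + 7 = 3q + 1 ⇒ q = 3/5.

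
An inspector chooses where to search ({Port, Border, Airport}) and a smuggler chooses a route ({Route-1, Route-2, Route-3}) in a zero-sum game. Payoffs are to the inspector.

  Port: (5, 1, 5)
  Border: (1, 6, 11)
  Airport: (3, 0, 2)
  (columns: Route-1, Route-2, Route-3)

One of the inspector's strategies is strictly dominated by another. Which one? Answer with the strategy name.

Airport

Port gives a strictly higher payoff than Airport against every column: 5 > 3, 1 > 0, 5 > 2.
So Airport is strictly dominated and the inspector never plays it.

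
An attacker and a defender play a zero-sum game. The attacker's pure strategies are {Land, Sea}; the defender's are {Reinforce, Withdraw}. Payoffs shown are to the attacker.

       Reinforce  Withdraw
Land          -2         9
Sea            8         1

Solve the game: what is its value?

Row minima: Land → -2, Sea → 1; maximin = 1.
Column maxima: Reinforce → 8, Withdraw → 9; minimax = 8.
1 ≠ 8, so there is no saddle point; optimal play is mixed.
Let the attacker play Land with probability p. Expected payoff against Reinforce: (-2)p + 8(1−p) = −10p + 8; against Withdraw: 9p + 1(1−p) = 8p + 1.
Setting these equal: −10p + 8 = 8p + 1 ⇒ −18p = -7 ⇒ p = 7/18, and the value is (-10)·(7/18) + 8 = 37/9.
For the defender: with q = P(Reinforce), equating Land's and Sea's payoffs gives −11q + 9 = 7q + 1 ⇒ q = 4/9.

37/9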